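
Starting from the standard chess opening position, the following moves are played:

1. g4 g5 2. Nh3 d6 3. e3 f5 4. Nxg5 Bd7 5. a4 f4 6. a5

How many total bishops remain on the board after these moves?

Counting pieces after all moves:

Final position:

  a b c d e f g h
  ─────────────────
8│♜ ♞ · ♛ ♚ ♝ ♞ ♜│8
7│♟ ♟ ♟ ♝ ♟ · · ♟│7
6│· · · ♟ · · · ·│6
5│♙ · · · · · ♘ ·│5
4│· · · · · ♟ ♙ ·│4
3│· · · · ♙ · · ·│3
2│· ♙ ♙ ♙ · ♙ · ♙│2
1│♖ ♘ ♗ ♕ ♔ ♗ · ♖│1
  ─────────────────
  a b c d e f g h


4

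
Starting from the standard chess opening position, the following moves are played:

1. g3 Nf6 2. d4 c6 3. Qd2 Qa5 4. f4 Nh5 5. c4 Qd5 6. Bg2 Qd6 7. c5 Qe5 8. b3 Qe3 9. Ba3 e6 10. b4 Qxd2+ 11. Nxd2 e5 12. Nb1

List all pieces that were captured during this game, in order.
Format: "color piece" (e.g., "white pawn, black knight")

Tracking captures:
  Qxd2+: captured white queen
  Nxd2: captured black queen

white queen, black queen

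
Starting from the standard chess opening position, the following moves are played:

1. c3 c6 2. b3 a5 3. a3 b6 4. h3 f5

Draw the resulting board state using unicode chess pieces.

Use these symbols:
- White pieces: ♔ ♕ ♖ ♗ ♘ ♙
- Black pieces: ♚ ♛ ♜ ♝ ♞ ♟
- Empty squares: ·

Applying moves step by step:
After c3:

♜ ♞ ♝ ♛ ♚ ♝ ♞ ♜
♟ ♟ ♟ ♟ ♟ ♟ ♟ ♟
· · · · · · · ·
· · · · · · · ·
· · · · · · · ·
· · ♙ · · · · ·
♙ ♙ · ♙ ♙ ♙ ♙ ♙
♖ ♘ ♗ ♕ ♔ ♗ ♘ ♖


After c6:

♜ ♞ ♝ ♛ ♚ ♝ ♞ ♜
♟ ♟ · ♟ ♟ ♟ ♟ ♟
· · ♟ · · · · ·
· · · · · · · ·
· · · · · · · ·
· · ♙ · · · · ·
♙ ♙ · ♙ ♙ ♙ ♙ ♙
♖ ♘ ♗ ♕ ♔ ♗ ♘ ♖


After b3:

♜ ♞ ♝ ♛ ♚ ♝ ♞ ♜
♟ ♟ · ♟ ♟ ♟ ♟ ♟
· · ♟ · · · · ·
· · · · · · · ·
· · · · · · · ·
· ♙ ♙ · · · · ·
♙ · · ♙ ♙ ♙ ♙ ♙
♖ ♘ ♗ ♕ ♔ ♗ ♘ ♖


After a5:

♜ ♞ ♝ ♛ ♚ ♝ ♞ ♜
· ♟ · ♟ ♟ ♟ ♟ ♟
· · ♟ · · · · ·
♟ · · · · · · ·
· · · · · · · ·
· ♙ ♙ · · · · ·
♙ · · ♙ ♙ ♙ ♙ ♙
♖ ♘ ♗ ♕ ♔ ♗ ♘ ♖


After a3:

♜ ♞ ♝ ♛ ♚ ♝ ♞ ♜
· ♟ · ♟ ♟ ♟ ♟ ♟
· · ♟ · · · · ·
♟ · · · · · · ·
· · · · · · · ·
♙ ♙ ♙ · · · · ·
· · · ♙ ♙ ♙ ♙ ♙
♖ ♘ ♗ ♕ ♔ ♗ ♘ ♖


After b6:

♜ ♞ ♝ ♛ ♚ ♝ ♞ ♜
· · · ♟ ♟ ♟ ♟ ♟
· ♟ ♟ · · · · ·
♟ · · · · · · ·
· · · · · · · ·
♙ ♙ ♙ · · · · ·
· · · ♙ ♙ ♙ ♙ ♙
♖ ♘ ♗ ♕ ♔ ♗ ♘ ♖


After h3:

♜ ♞ ♝ ♛ ♚ ♝ ♞ ♜
· · · ♟ ♟ ♟ ♟ ♟
· ♟ ♟ · · · · ·
♟ · · · · · · ·
· · · · · · · ·
♙ ♙ ♙ · · · · ♙
· · · ♙ ♙ ♙ ♙ ·
♖ ♘ ♗ ♕ ♔ ♗ ♘ ♖


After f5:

♜ ♞ ♝ ♛ ♚ ♝ ♞ ♜
· · · ♟ ♟ · ♟ ♟
· ♟ ♟ · · · · ·
♟ · · · · ♟ · ·
· · · · · · · ·
♙ ♙ ♙ · · · · ♙
· · · ♙ ♙ ♙ ♙ ·
♖ ♘ ♗ ♕ ♔ ♗ ♘ ♖



  a b c d e f g h
  ─────────────────
8│♜ ♞ ♝ ♛ ♚ ♝ ♞ ♜│8
7│· · · ♟ ♟ · ♟ ♟│7
6│· ♟ ♟ · · · · ·│6
5│♟ · · · · ♟ · ·│5
4│· · · · · · · ·│4
3│♙ ♙ ♙ · · · · ♙│3
2│· · · ♙ ♙ ♙ ♙ ·│2
1│♖ ♘ ♗ ♕ ♔ ♗ ♘ ♖│1
  ─────────────────
  a b c d e f g h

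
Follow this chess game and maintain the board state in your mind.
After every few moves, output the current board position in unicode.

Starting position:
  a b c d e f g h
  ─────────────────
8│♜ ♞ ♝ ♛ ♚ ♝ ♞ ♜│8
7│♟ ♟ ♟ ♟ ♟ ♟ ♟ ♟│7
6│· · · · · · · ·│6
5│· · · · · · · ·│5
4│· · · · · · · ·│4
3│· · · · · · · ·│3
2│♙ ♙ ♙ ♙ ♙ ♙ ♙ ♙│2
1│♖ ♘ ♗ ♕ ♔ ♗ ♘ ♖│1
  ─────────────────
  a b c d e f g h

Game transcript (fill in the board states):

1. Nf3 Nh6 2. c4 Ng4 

  a b c d e f g h
  ─────────────────
8│♜ ♞ ♝ ♛ ♚ ♝ · ♜│8
7│♟ ♟ ♟ ♟ ♟ ♟ ♟ ♟│7
6│· · · · · · · ·│6
5│· · · · · · · ·│5
4│· · ♙ · · · ♞ ·│4
3│· · · · · ♘ · ·│3
2│♙ ♙ · ♙ ♙ ♙ ♙ ♙│2
1│♖ ♘ ♗ ♕ ♔ ♗ · ♖│1
  ─────────────────
  a b c d e f g h

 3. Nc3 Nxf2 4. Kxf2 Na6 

  a b c d e f g h
  ─────────────────
8│♜ · ♝ ♛ ♚ ♝ · ♜│8
7│♟ ♟ ♟ ♟ ♟ ♟ ♟ ♟│7
6│♞ · · · · · · ·│6
5│· · · · · · · ·│5
4│· · ♙ · · · · ·│4
3│· · ♘ · · ♘ · ·│3
2│♙ ♙ · ♙ ♙ ♔ ♙ ♙│2
1│♖ · ♗ ♕ · ♗ · ♖│1
  ─────────────────
  a b c d e f g h

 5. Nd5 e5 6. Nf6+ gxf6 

  a b c d e f g h
  ─────────────────
8│♜ · ♝ ♛ ♚ ♝ · ♜│8
7│♟ ♟ ♟ ♟ · ♟ · ♟│7
6│♞ · · · · ♟ · ·│6
5│· · · · ♟ · · ·│5
4│· · ♙ · · · · ·│4
3│· · · · · ♘ · ·│3
2│♙ ♙ · ♙ ♙ ♔ ♙ ♙│2
1│♖ · ♗ ♕ · ♗ · ♖│1
  ─────────────────
  a b c d e f g h

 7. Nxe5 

  a b c d e f g h
  ─────────────────
8│♜ · ♝ ♛ ♚ ♝ · ♜│8
7│♟ ♟ ♟ ♟ · ♟ · ♟│7
6│♞ · · · · ♟ · ·│6
5│· · · · ♘ · · ·│5
4│· · ♙ · · · · ·│4
3│· · · · · · · ·│3
2│♙ ♙ · ♙ ♙ ♔ ♙ ♙│2
1│♖ · ♗ ♕ · ♗ · ♖│1
  ─────────────────
  a b c d e f g h


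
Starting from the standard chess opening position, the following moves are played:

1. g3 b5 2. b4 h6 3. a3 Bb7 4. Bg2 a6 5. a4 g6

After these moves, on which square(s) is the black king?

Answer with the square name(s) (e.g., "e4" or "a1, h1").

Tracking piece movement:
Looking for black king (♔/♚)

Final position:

  a b c d e f g h
  ─────────────────
8│♜ ♞ · ♛ ♚ ♝ ♞ ♜│8
7│· ♝ ♟ ♟ ♟ ♟ · ·│7
6│♟ · · · · · ♟ ♟│6
5│· ♟ · · · · · ·│5
4│♙ ♙ · · · · · ·│4
3│· · · · · · ♙ ·│3
2│· · ♙ ♙ ♙ ♙ ♗ ♙│2
1│♖ ♘ ♗ ♕ ♔ · ♘ ♖│1
  ─────────────────
  a b c d e f g h


e8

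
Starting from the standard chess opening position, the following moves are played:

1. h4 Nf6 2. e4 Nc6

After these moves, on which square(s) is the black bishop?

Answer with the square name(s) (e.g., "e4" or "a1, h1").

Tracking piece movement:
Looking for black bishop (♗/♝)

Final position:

  a b c d e f g h
  ─────────────────
8│♜ · ♝ ♛ ♚ ♝ · ♜│8
7│♟ ♟ ♟ ♟ ♟ ♟ ♟ ♟│7
6│· · ♞ · · ♞ · ·│6
5│· · · · · · · ·│5
4│· · · · ♙ · · ♙│4
3│· · · · · · · ·│3
2│♙ ♙ ♙ ♙ · ♙ ♙ ·│2
1│♖ ♘ ♗ ♕ ♔ ♗ ♘ ♖│1
  ─────────────────
  a b c d e f g h


c8, f8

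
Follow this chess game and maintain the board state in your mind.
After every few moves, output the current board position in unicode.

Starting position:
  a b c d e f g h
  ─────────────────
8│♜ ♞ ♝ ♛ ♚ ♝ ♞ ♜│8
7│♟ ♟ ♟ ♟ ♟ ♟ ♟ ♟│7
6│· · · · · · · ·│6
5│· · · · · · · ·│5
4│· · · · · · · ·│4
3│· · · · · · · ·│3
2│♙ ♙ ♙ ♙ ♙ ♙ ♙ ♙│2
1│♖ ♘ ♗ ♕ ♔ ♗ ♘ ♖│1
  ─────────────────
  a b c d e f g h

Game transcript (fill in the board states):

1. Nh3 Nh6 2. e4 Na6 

  a b c d e f g h
  ─────────────────
8│♜ · ♝ ♛ ♚ ♝ · ♜│8
7│♟ ♟ ♟ ♟ ♟ ♟ ♟ ♟│7
6│♞ · · · · · · ♞│6
5│· · · · · · · ·│5
4│· · · · ♙ · · ·│4
3│· · · · · · · ♘│3
2│♙ ♙ ♙ ♙ · ♙ ♙ ♙│2
1│♖ ♘ ♗ ♕ ♔ ♗ · ♖│1
  ─────────────────
  a b c d e f g h

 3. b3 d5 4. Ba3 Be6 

  a b c d e f g h
  ─────────────────
8│♜ · · ♛ ♚ ♝ · ♜│8
7│♟ ♟ ♟ · ♟ ♟ ♟ ♟│7
6│♞ · · · ♝ · · ♞│6
5│· · · ♟ · · · ·│5
4│· · · · ♙ · · ·│4
3│♗ ♙ · · · · · ♘│3
2│♙ · ♙ ♙ · ♙ ♙ ♙│2
1│♖ ♘ · ♕ ♔ ♗ · ♖│1
  ─────────────────
  a b c d e f g h

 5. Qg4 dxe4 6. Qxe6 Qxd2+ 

  a b c d e f g h
  ─────────────────
8│♜ · · · ♚ ♝ · ♜│8
7│♟ ♟ ♟ · ♟ ♟ ♟ ♟│7
6│♞ · · · ♕ · · ♞│6
5│· · · · · · · ·│5
4│· · · · ♟ · · ·│4
3│♗ ♙ · · · · · ♘│3
2│♙ · ♙ ♛ · ♙ ♙ ♙│2
1│♖ ♘ · · ♔ ♗ · ♖│1
  ─────────────────
  a b c d e f g h

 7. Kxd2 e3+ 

  a b c d e f g h
  ─────────────────
8│♜ · · · ♚ ♝ · ♜│8
7│♟ ♟ ♟ · ♟ ♟ ♟ ♟│7
6│♞ · · · ♕ · · ♞│6
5│· · · · · · · ·│5
4│· · · · · · · ·│4
3│♗ ♙ · · ♟ · · ♘│3
2│♙ · ♙ ♔ · ♙ ♙ ♙│2
1│♖ ♘ · · · ♗ · ♖│1
  ─────────────────
  a b c d e f g h


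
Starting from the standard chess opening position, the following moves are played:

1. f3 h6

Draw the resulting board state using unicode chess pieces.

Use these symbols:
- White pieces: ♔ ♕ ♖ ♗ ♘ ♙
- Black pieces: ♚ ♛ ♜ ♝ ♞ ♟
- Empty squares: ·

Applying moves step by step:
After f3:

♜ ♞ ♝ ♛ ♚ ♝ ♞ ♜
♟ ♟ ♟ ♟ ♟ ♟ ♟ ♟
· · · · · · · ·
· · · · · · · ·
· · · · · · · ·
· · · · · ♙ · ·
♙ ♙ ♙ ♙ ♙ · ♙ ♙
♖ ♘ ♗ ♕ ♔ ♗ ♘ ♖


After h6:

♜ ♞ ♝ ♛ ♚ ♝ ♞ ♜
♟ ♟ ♟ ♟ ♟ ♟ ♟ ·
· · · · · · · ♟
· · · · · · · ·
· · · · · · · ·
· · · · · ♙ · ·
♙ ♙ ♙ ♙ ♙ · ♙ ♙
♖ ♘ ♗ ♕ ♔ ♗ ♘ ♖



  a b c d e f g h
  ─────────────────
8│♜ ♞ ♝ ♛ ♚ ♝ ♞ ♜│8
7│♟ ♟ ♟ ♟ ♟ ♟ ♟ ·│7
6│· · · · · · · ♟│6
5│· · · · · · · ·│5
4│· · · · · · · ·│4
3│· · · · · ♙ · ·│3
2│♙ ♙ ♙ ♙ ♙ · ♙ ♙│2
1│♖ ♘ ♗ ♕ ♔ ♗ ♘ ♖│1
  ─────────────────
  a b c d e f g h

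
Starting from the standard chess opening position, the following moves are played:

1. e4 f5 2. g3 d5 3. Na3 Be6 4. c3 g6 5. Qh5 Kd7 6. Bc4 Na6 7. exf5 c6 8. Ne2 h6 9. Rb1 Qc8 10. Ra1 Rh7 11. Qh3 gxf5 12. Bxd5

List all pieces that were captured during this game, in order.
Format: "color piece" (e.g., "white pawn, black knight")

Tracking captures:
  exf5: captured black pawn
  gxf5: captured white pawn
  Bxd5: captured black pawn

black pawn, white pawn, black pawn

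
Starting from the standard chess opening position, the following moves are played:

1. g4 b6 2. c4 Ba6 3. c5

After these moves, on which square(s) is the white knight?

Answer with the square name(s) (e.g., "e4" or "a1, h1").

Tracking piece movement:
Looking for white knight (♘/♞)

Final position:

  a b c d e f g h
  ─────────────────
8│♜ ♞ · ♛ ♚ ♝ ♞ ♜│8
7│♟ · ♟ ♟ ♟ ♟ ♟ ♟│7
6│♝ ♟ · · · · · ·│6
5│· · ♙ · · · · ·│5
4│· · · · · · ♙ ·│4
3│· · · · · · · ·│3
2│♙ ♙ · ♙ ♙ ♙ · ♙│2
1│♖ ♘ ♗ ♕ ♔ ♗ ♘ ♖│1
  ─────────────────
  a b c d e f g h


b1, g1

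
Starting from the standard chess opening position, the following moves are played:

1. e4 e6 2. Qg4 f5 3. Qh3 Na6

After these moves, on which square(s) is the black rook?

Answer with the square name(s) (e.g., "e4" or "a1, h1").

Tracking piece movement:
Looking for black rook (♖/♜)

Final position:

  a b c d e f g h
  ─────────────────
8│♜ · ♝ ♛ ♚ ♝ ♞ ♜│8
7│♟ ♟ ♟ ♟ · · ♟ ♟│7
6│♞ · · · ♟ · · ·│6
5│· · · · · ♟ · ·│5
4│· · · · ♙ · · ·│4
3│· · · · · · · ♕│3
2│♙ ♙ ♙ ♙ · ♙ ♙ ♙│2
1│♖ ♘ ♗ · ♔ ♗ ♘ ♖│1
  ─────────────────
  a b c d e f g h


a8, h8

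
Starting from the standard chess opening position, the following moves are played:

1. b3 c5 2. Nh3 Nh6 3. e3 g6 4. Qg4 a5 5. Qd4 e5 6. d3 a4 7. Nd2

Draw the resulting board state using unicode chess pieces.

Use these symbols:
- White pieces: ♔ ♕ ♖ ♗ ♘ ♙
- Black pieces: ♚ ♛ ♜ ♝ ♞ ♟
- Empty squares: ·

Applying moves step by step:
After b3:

♜ ♞ ♝ ♛ ♚ ♝ ♞ ♜
♟ ♟ ♟ ♟ ♟ ♟ ♟ ♟
· · · · · · · ·
· · · · · · · ·
· · · · · · · ·
· ♙ · · · · · ·
♙ · ♙ ♙ ♙ ♙ ♙ ♙
♖ ♘ ♗ ♕ ♔ ♗ ♘ ♖


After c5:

♜ ♞ ♝ ♛ ♚ ♝ ♞ ♜
♟ ♟ · ♟ ♟ ♟ ♟ ♟
· · · · · · · ·
· · ♟ · · · · ·
· · · · · · · ·
· ♙ · · · · · ·
♙ · ♙ ♙ ♙ ♙ ♙ ♙
♖ ♘ ♗ ♕ ♔ ♗ ♘ ♖


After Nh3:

♜ ♞ ♝ ♛ ♚ ♝ ♞ ♜
♟ ♟ · ♟ ♟ ♟ ♟ ♟
· · · · · · · ·
· · ♟ · · · · ·
· · · · · · · ·
· ♙ · · · · · ♘
♙ · ♙ ♙ ♙ ♙ ♙ ♙
♖ ♘ ♗ ♕ ♔ ♗ · ♖


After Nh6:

♜ ♞ ♝ ♛ ♚ ♝ · ♜
♟ ♟ · ♟ ♟ ♟ ♟ ♟
· · · · · · · ♞
· · ♟ · · · · ·
· · · · · · · ·
· ♙ · · · · · ♘
♙ · ♙ ♙ ♙ ♙ ♙ ♙
♖ ♘ ♗ ♕ ♔ ♗ · ♖


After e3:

♜ ♞ ♝ ♛ ♚ ♝ · ♜
♟ ♟ · ♟ ♟ ♟ ♟ ♟
· · · · · · · ♞
· · ♟ · · · · ·
· · · · · · · ·
· ♙ · · ♙ · · ♘
♙ · ♙ ♙ · ♙ ♙ ♙
♖ ♘ ♗ ♕ ♔ ♗ · ♖


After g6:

♜ ♞ ♝ ♛ ♚ ♝ · ♜
♟ ♟ · ♟ ♟ ♟ · ♟
· · · · · · ♟ ♞
· · ♟ · · · · ·
· · · · · · · ·
· ♙ · · ♙ · · ♘
♙ · ♙ ♙ · ♙ ♙ ♙
♖ ♘ ♗ ♕ ♔ ♗ · ♖


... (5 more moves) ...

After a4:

♜ ♞ ♝ ♛ ♚ ♝ · ♜
· ♟ · ♟ · ♟ · ♟
· · · · · · ♟ ♞
· · ♟ · ♟ · · ·
♟ · · ♕ · · · ·
· ♙ · ♙ ♙ · · ♘
♙ · ♙ · · ♙ ♙ ♙
♖ ♘ ♗ · ♔ ♗ · ♖


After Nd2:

♜ ♞ ♝ ♛ ♚ ♝ · ♜
· ♟ · ♟ · ♟ · ♟
· · · · · · ♟ ♞
· · ♟ · ♟ · · ·
♟ · · ♕ · · · ·
· ♙ · ♙ ♙ · · ♘
♙ · ♙ ♘ · ♙ ♙ ♙
♖ · ♗ · ♔ ♗ · ♖



  a b c d e f g h
  ─────────────────
8│♜ ♞ ♝ ♛ ♚ ♝ · ♜│8
7│· ♟ · ♟ · ♟ · ♟│7
6│· · · · · · ♟ ♞│6
5│· · ♟ · ♟ · · ·│5
4│♟ · · ♕ · · · ·│4
3│· ♙ · ♙ ♙ · · ♘│3
2│♙ · ♙ ♘ · ♙ ♙ ♙│2
1│♖ · ♗ · ♔ ♗ · ♖│1
  ─────────────────
  a b c d e f g h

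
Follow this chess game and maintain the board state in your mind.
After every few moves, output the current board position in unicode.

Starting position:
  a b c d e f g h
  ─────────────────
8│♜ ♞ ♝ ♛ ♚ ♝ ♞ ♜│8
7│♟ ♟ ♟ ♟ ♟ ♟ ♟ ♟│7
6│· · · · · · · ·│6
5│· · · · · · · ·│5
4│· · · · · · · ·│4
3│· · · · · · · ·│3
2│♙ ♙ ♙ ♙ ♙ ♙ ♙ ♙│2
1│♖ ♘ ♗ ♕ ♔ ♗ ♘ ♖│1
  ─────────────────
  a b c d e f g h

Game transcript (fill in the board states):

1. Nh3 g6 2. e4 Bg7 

  a b c d e f g h
  ─────────────────
8│♜ ♞ ♝ ♛ ♚ · ♞ ♜│8
7│♟ ♟ ♟ ♟ ♟ ♟ ♝ ♟│7
6│· · · · · · ♟ ·│6
5│· · · · · · · ·│5
4│· · · · ♙ · · ·│4
3│· · · · · · · ♘│3
2│♙ ♙ ♙ ♙ · ♙ ♙ ♙│2
1│♖ ♘ ♗ ♕ ♔ ♗ · ♖│1
  ─────────────────
  a b c d e f g h

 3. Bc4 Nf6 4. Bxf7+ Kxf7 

  a b c d e f g h
  ─────────────────
8│♜ ♞ ♝ ♛ · · · ♜│8
7│♟ ♟ ♟ ♟ ♟ ♚ ♝ ♟│7
6│· · · · · ♞ ♟ ·│6
5│· · · · · · · ·│5
4│· · · · ♙ · · ·│4
3│· · · · · · · ♘│3
2│♙ ♙ ♙ ♙ · ♙ ♙ ♙│2
1│♖ ♘ ♗ ♕ ♔ · · ♖│1
  ─────────────────
  a b c d e f g h

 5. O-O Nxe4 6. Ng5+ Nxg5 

  a b c d e f g h
  ─────────────────
8│♜ ♞ ♝ ♛ · · · ♜│8
7│♟ ♟ ♟ ♟ ♟ ♚ ♝ ♟│7
6│· · · · · · ♟ ·│6
5│· · · · · · ♞ ·│5
4│· · · · · · · ·│4
3│· · · · · · · ·│3
2│♙ ♙ ♙ ♙ · ♙ ♙ ♙│2
1│♖ ♘ ♗ ♕ · ♖ ♔ ·│1
  ─────────────────
  a b c d e f g h

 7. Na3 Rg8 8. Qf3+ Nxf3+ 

  a b c d e f g h
  ─────────────────
8│♜ ♞ ♝ ♛ · · ♜ ·│8
7│♟ ♟ ♟ ♟ ♟ ♚ ♝ ♟│7
6│· · · · · · ♟ ·│6
5│· · · · · · · ·│5
4│· · · · · · · ·│4
3│♘ · · · · ♞ · ·│3
2│♙ ♙ ♙ ♙ · ♙ ♙ ♙│2
1│♖ · ♗ · · ♖ ♔ ·│1
  ─────────────────
  a b c d e f g h

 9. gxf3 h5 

  a b c d e f g h
  ─────────────────
8│♜ ♞ ♝ ♛ · · ♜ ·│8
7│♟ ♟ ♟ ♟ ♟ ♚ ♝ ·│7
6│· · · · · · ♟ ·│6
5│· · · · · · · ♟│5
4│· · · · · · · ·│4
3│♘ · · · · ♙ · ·│3
2│♙ ♙ ♙ ♙ · ♙ · ♙│2
1│♖ · ♗ · · ♖ ♔ ·│1
  ─────────────────
  a b c d e f g h


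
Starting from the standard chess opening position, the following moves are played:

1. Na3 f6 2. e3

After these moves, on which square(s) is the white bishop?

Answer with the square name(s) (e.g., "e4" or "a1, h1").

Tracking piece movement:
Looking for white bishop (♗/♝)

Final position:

  a b c d e f g h
  ─────────────────
8│♜ ♞ ♝ ♛ ♚ ♝ ♞ ♜│8
7│♟ ♟ ♟ ♟ ♟ · ♟ ♟│7
6│· · · · · ♟ · ·│6
5│· · · · · · · ·│5
4│· · · · · · · ·│4
3│♘ · · · ♙ · · ·│3
2│♙ ♙ ♙ ♙ · ♙ ♙ ♙│2
1│♖ · ♗ ♕ ♔ ♗ ♘ ♖│1
  ─────────────────
  a b c d e f g h


c1, f1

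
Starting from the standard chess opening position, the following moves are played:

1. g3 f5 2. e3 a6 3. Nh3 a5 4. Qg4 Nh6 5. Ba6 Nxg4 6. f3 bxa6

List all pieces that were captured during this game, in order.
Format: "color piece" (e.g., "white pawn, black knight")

Tracking captures:
  Nxg4: captured white queen
  bxa6: captured white bishop

white queen, white bishop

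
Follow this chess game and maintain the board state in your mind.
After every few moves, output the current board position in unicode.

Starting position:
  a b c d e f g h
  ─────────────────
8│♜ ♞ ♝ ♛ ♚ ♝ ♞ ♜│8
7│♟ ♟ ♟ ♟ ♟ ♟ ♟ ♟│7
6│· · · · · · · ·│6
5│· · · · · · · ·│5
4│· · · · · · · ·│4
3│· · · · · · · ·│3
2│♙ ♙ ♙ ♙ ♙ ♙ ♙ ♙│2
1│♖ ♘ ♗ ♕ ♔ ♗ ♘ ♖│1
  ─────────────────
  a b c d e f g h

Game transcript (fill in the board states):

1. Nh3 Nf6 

  a b c d e f g h
  ─────────────────
8│♜ ♞ ♝ ♛ ♚ ♝ · ♜│8
7│♟ ♟ ♟ ♟ ♟ ♟ ♟ ♟│7
6│· · · · · ♞ · ·│6
5│· · · · · · · ·│5
4│· · · · · · · ·│4
3│· · · · · · · ♘│3
2│♙ ♙ ♙ ♙ ♙ ♙ ♙ ♙│2
1│♖ ♘ ♗ ♕ ♔ ♗ · ♖│1
  ─────────────────
  a b c d e f g h

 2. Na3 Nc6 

  a b c d e f g h
  ─────────────────
8│♜ · ♝ ♛ ♚ ♝ · ♜│8
7│♟ ♟ ♟ ♟ ♟ ♟ ♟ ♟│7
6│· · ♞ · · ♞ · ·│6
5│· · · · · · · ·│5
4│· · · · · · · ·│4
3│♘ · · · · · · ♘│3
2│♙ ♙ ♙ ♙ ♙ ♙ ♙ ♙│2
1│♖ · ♗ ♕ ♔ ♗ · ♖│1
  ─────────────────
  a b c d e f g h

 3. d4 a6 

  a b c d e f g h
  ─────────────────
8│♜ · ♝ ♛ ♚ ♝ · ♜│8
7│· ♟ ♟ ♟ ♟ ♟ ♟ ♟│7
6│♟ · ♞ · · ♞ · ·│6
5│· · · · · · · ·│5
4│· · · ♙ · · · ·│4
3│♘ · · · · · · ♘│3
2│♙ ♙ ♙ · ♙ ♙ ♙ ♙│2
1│♖ · ♗ ♕ ♔ ♗ · ♖│1
  ─────────────────
  a b c d e f g h

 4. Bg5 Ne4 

  a b c d e f g h
  ─────────────────
8│♜ · ♝ ♛ ♚ ♝ · ♜│8
7│· ♟ ♟ ♟ ♟ ♟ ♟ ♟│7
6│♟ · ♞ · · · · ·│6
5│· · · · · · ♗ ·│5
4│· · · ♙ ♞ · · ·│4
3│♘ · · · · · · ♘│3
2│♙ ♙ ♙ · ♙ ♙ ♙ ♙│2
1│♖ · · ♕ ♔ ♗ · ♖│1
  ─────────────────
  a b c d e f g h

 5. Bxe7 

  a b c d e f g h
  ─────────────────
8│♜ · ♝ ♛ ♚ ♝ · ♜│8
7│· ♟ ♟ ♟ ♗ ♟ ♟ ♟│7
6│♟ · ♞ · · · · ·│6
5│· · · · · · · ·│5
4│· · · ♙ ♞ · · ·│4
3│♘ · · · · · · ♘│3
2│♙ ♙ ♙ · ♙ ♙ ♙ ♙│2
1│♖ · · ♕ ♔ ♗ · ♖│1
  ─────────────────
  a b c d e f g h


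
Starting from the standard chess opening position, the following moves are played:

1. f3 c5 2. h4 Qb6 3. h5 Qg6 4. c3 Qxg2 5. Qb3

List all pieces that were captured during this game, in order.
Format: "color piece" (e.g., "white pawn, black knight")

Tracking captures:
  Qxg2: captured white pawn

white pawn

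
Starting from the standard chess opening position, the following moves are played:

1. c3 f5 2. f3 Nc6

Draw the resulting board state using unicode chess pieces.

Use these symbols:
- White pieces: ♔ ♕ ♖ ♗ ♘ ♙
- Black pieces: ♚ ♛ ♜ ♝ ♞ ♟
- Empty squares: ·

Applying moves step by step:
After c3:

♜ ♞ ♝ ♛ ♚ ♝ ♞ ♜
♟ ♟ ♟ ♟ ♟ ♟ ♟ ♟
· · · · · · · ·
· · · · · · · ·
· · · · · · · ·
· · ♙ · · · · ·
♙ ♙ · ♙ ♙ ♙ ♙ ♙
♖ ♘ ♗ ♕ ♔ ♗ ♘ ♖


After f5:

♜ ♞ ♝ ♛ ♚ ♝ ♞ ♜
♟ ♟ ♟ ♟ ♟ · ♟ ♟
· · · · · · · ·
· · · · · ♟ · ·
· · · · · · · ·
· · ♙ · · · · ·
♙ ♙ · ♙ ♙ ♙ ♙ ♙
♖ ♘ ♗ ♕ ♔ ♗ ♘ ♖


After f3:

♜ ♞ ♝ ♛ ♚ ♝ ♞ ♜
♟ ♟ ♟ ♟ ♟ · ♟ ♟
· · · · · · · ·
· · · · · ♟ · ·
· · · · · · · ·
· · ♙ · · ♙ · ·
♙ ♙ · ♙ ♙ · ♙ ♙
♖ ♘ ♗ ♕ ♔ ♗ ♘ ♖


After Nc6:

♜ · ♝ ♛ ♚ ♝ ♞ ♜
♟ ♟ ♟ ♟ ♟ · ♟ ♟
· · ♞ · · · · ·
· · · · · ♟ · ·
· · · · · · · ·
· · ♙ · · ♙ · ·
♙ ♙ · ♙ ♙ · ♙ ♙
♖ ♘ ♗ ♕ ♔ ♗ ♘ ♖



  a b c d e f g h
  ─────────────────
8│♜ · ♝ ♛ ♚ ♝ ♞ ♜│8
7│♟ ♟ ♟ ♟ ♟ · ♟ ♟│7
6│· · ♞ · · · · ·│6
5│· · · · · ♟ · ·│5
4│· · · · · · · ·│4
3│· · ♙ · · ♙ · ·│3
2│♙ ♙ · ♙ ♙ · ♙ ♙│2
1│♖ ♘ ♗ ♕ ♔ ♗ ♘ ♖│1
  ─────────────────
  a b c d e f g h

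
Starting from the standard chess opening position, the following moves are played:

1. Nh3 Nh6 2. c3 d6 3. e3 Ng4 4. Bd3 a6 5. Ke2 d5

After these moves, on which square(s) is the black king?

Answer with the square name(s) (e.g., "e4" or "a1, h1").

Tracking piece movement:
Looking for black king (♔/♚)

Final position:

  a b c d e f g h
  ─────────────────
8│♜ ♞ ♝ ♛ ♚ ♝ · ♜│8
7│· ♟ ♟ · ♟ ♟ ♟ ♟│7
6│♟ · · · · · · ·│6
5│· · · ♟ · · · ·│5
4│· · · · · · ♞ ·│4
3│· · ♙ ♗ ♙ · · ♘│3
2│♙ ♙ · ♙ ♔ ♙ ♙ ♙│2
1│♖ ♘ ♗ ♕ · · · ♖│1
  ─────────────────
  a b c d e f g h


e8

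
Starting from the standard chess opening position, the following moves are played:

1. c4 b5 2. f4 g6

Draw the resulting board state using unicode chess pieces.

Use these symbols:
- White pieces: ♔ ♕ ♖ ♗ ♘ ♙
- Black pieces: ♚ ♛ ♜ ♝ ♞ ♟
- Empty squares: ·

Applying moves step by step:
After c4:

♜ ♞ ♝ ♛ ♚ ♝ ♞ ♜
♟ ♟ ♟ ♟ ♟ ♟ ♟ ♟
· · · · · · · ·
· · · · · · · ·
· · ♙ · · · · ·
· · · · · · · ·
♙ ♙ · ♙ ♙ ♙ ♙ ♙
♖ ♘ ♗ ♕ ♔ ♗ ♘ ♖


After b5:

♜ ♞ ♝ ♛ ♚ ♝ ♞ ♜
♟ · ♟ ♟ ♟ ♟ ♟ ♟
· · · · · · · ·
· ♟ · · · · · ·
· · ♙ · · · · ·
· · · · · · · ·
♙ ♙ · ♙ ♙ ♙ ♙ ♙
♖ ♘ ♗ ♕ ♔ ♗ ♘ ♖


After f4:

♜ ♞ ♝ ♛ ♚ ♝ ♞ ♜
♟ · ♟ ♟ ♟ ♟ ♟ ♟
· · · · · · · ·
· ♟ · · · · · ·
· · ♙ · · ♙ · ·
· · · · · · · ·
♙ ♙ · ♙ ♙ · ♙ ♙
♖ ♘ ♗ ♕ ♔ ♗ ♘ ♖


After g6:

♜ ♞ ♝ ♛ ♚ ♝ ♞ ♜
♟ · ♟ ♟ ♟ ♟ · ♟
· · · · · · ♟ ·
· ♟ · · · · · ·
· · ♙ · · ♙ · ·
· · · · · · · ·
♙ ♙ · ♙ ♙ · ♙ ♙
♖ ♘ ♗ ♕ ♔ ♗ ♘ ♖



  a b c d e f g h
  ─────────────────
8│♜ ♞ ♝ ♛ ♚ ♝ ♞ ♜│8
7│♟ · ♟ ♟ ♟ ♟ · ♟│7
6│· · · · · · ♟ ·│6
5│· ♟ · · · · · ·│5
4│· · ♙ · · ♙ · ·│4
3│· · · · · · · ·│3
2│♙ ♙ · ♙ ♙ · ♙ ♙│2
1│♖ ♘ ♗ ♕ ♔ ♗ ♘ ♖│1
  ─────────────────
  a b c d e f g h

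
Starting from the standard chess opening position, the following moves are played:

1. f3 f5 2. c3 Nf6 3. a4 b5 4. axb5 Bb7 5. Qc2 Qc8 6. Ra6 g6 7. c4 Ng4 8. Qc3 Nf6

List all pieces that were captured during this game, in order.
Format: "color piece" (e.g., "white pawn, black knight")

Tracking captures:
  axb5: captured black pawn

black pawn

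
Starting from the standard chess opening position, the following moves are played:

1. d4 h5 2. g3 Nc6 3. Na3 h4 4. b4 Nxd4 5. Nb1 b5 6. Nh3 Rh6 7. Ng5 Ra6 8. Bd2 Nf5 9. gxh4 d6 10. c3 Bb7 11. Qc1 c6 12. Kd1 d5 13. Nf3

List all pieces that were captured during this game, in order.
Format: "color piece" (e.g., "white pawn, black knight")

Tracking captures:
  Nxd4: captured white pawn
  gxh4: captured black pawn

white pawn, black pawn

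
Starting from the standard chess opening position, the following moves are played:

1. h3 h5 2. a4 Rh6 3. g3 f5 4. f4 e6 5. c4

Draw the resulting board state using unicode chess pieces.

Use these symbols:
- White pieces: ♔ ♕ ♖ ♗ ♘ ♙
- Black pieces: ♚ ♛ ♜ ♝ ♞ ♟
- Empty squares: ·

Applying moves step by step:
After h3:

♜ ♞ ♝ ♛ ♚ ♝ ♞ ♜
♟ ♟ ♟ ♟ ♟ ♟ ♟ ♟
· · · · · · · ·
· · · · · · · ·
· · · · · · · ·
· · · · · · · ♙
♙ ♙ ♙ ♙ ♙ ♙ ♙ ·
♖ ♘ ♗ ♕ ♔ ♗ ♘ ♖


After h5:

♜ ♞ ♝ ♛ ♚ ♝ ♞ ♜
♟ ♟ ♟ ♟ ♟ ♟ ♟ ·
· · · · · · · ·
· · · · · · · ♟
· · · · · · · ·
· · · · · · · ♙
♙ ♙ ♙ ♙ ♙ ♙ ♙ ·
♖ ♘ ♗ ♕ ♔ ♗ ♘ ♖


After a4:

♜ ♞ ♝ ♛ ♚ ♝ ♞ ♜
♟ ♟ ♟ ♟ ♟ ♟ ♟ ·
· · · · · · · ·
· · · · · · · ♟
♙ · · · · · · ·
· · · · · · · ♙
· ♙ ♙ ♙ ♙ ♙ ♙ ·
♖ ♘ ♗ ♕ ♔ ♗ ♘ ♖


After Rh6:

♜ ♞ ♝ ♛ ♚ ♝ ♞ ·
♟ ♟ ♟ ♟ ♟ ♟ ♟ ·
· · · · · · · ♜
· · · · · · · ♟
♙ · · · · · · ·
· · · · · · · ♙
· ♙ ♙ ♙ ♙ ♙ ♙ ·
♖ ♘ ♗ ♕ ♔ ♗ ♘ ♖


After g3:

♜ ♞ ♝ ♛ ♚ ♝ ♞ ·
♟ ♟ ♟ ♟ ♟ ♟ ♟ ·
· · · · · · · ♜
· · · · · · · ♟
♙ · · · · · · ·
· · · · · · ♙ ♙
· ♙ ♙ ♙ ♙ ♙ · ·
♖ ♘ ♗ ♕ ♔ ♗ ♘ ♖


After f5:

♜ ♞ ♝ ♛ ♚ ♝ ♞ ·
♟ ♟ ♟ ♟ ♟ · ♟ ·
· · · · · · · ♜
· · · · · ♟ · ♟
♙ · · · · · · ·
· · · · · · ♙ ♙
· ♙ ♙ ♙ ♙ ♙ · ·
♖ ♘ ♗ ♕ ♔ ♗ ♘ ♖


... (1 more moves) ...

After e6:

♜ ♞ ♝ ♛ ♚ ♝ ♞ ·
♟ ♟ ♟ ♟ · · ♟ ·
· · · · ♟ · · ♜
· · · · · ♟ · ♟
♙ · · · · ♙ · ·
· · · · · · ♙ ♙
· ♙ ♙ ♙ ♙ · · ·
♖ ♘ ♗ ♕ ♔ ♗ ♘ ♖


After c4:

♜ ♞ ♝ ♛ ♚ ♝ ♞ ·
♟ ♟ ♟ ♟ · · ♟ ·
· · · · ♟ · · ♜
· · · · · ♟ · ♟
♙ · ♙ · · ♙ · ·
· · · · · · ♙ ♙
· ♙ · ♙ ♙ · · ·
♖ ♘ ♗ ♕ ♔ ♗ ♘ ♖



  a b c d e f g h
  ─────────────────
8│♜ ♞ ♝ ♛ ♚ ♝ ♞ ·│8
7│♟ ♟ ♟ ♟ · · ♟ ·│7
6│· · · · ♟ · · ♜│6
5│· · · · · ♟ · ♟│5
4│♙ · ♙ · · ♙ · ·│4
3│· · · · · · ♙ ♙│3
2│· ♙ · ♙ ♙ · · ·│2
1│♖ ♘ ♗ ♕ ♔ ♗ ♘ ♖│1
  ─────────────────
  a b c d e f g h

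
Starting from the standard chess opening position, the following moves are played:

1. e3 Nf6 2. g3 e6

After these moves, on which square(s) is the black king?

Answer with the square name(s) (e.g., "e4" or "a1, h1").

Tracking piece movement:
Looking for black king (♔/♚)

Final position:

  a b c d e f g h
  ─────────────────
8│♜ ♞ ♝ ♛ ♚ ♝ · ♜│8
7│♟ ♟ ♟ ♟ · ♟ ♟ ♟│7
6│· · · · ♟ ♞ · ·│6
5│· · · · · · · ·│5
4│· · · · · · · ·│4
3│· · · · ♙ · ♙ ·│3
2│♙ ♙ ♙ ♙ · ♙ · ♙│2
1│♖ ♘ ♗ ♕ ♔ ♗ ♘ ♖│1
  ─────────────────
  a b c d e f g h


e8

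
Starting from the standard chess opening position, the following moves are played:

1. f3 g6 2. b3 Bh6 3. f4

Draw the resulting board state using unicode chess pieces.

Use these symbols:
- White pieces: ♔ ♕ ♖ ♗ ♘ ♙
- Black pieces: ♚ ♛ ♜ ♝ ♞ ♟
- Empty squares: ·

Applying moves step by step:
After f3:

♜ ♞ ♝ ♛ ♚ ♝ ♞ ♜
♟ ♟ ♟ ♟ ♟ ♟ ♟ ♟
· · · · · · · ·
· · · · · · · ·
· · · · · · · ·
· · · · · ♙ · ·
♙ ♙ ♙ ♙ ♙ · ♙ ♙
♖ ♘ ♗ ♕ ♔ ♗ ♘ ♖


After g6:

♜ ♞ ♝ ♛ ♚ ♝ ♞ ♜
♟ ♟ ♟ ♟ ♟ ♟ · ♟
· · · · · · ♟ ·
· · · · · · · ·
· · · · · · · ·
· · · · · ♙ · ·
♙ ♙ ♙ ♙ ♙ · ♙ ♙
♖ ♘ ♗ ♕ ♔ ♗ ♘ ♖


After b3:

♜ ♞ ♝ ♛ ♚ ♝ ♞ ♜
♟ ♟ ♟ ♟ ♟ ♟ · ♟
· · · · · · ♟ ·
· · · · · · · ·
· · · · · · · ·
· ♙ · · · ♙ · ·
♙ · ♙ ♙ ♙ · ♙ ♙
♖ ♘ ♗ ♕ ♔ ♗ ♘ ♖


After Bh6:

♜ ♞ ♝ ♛ ♚ · ♞ ♜
♟ ♟ ♟ ♟ ♟ ♟ · ♟
· · · · · · ♟ ♝
· · · · · · · ·
· · · · · · · ·
· ♙ · · · ♙ · ·
♙ · ♙ ♙ ♙ · ♙ ♙
♖ ♘ ♗ ♕ ♔ ♗ ♘ ♖


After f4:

♜ ♞ ♝ ♛ ♚ · ♞ ♜
♟ ♟ ♟ ♟ ♟ ♟ · ♟
· · · · · · ♟ ♝
· · · · · · · ·
· · · · · ♙ · ·
· ♙ · · · · · ·
♙ · ♙ ♙ ♙ · ♙ ♙
♖ ♘ ♗ ♕ ♔ ♗ ♘ ♖



  a b c d e f g h
  ─────────────────
8│♜ ♞ ♝ ♛ ♚ · ♞ ♜│8
7│♟ ♟ ♟ ♟ ♟ ♟ · ♟│7
6│· · · · · · ♟ ♝│6
5│· · · · · · · ·│5
4│· · · · · ♙ · ·│4
3│· ♙ · · · · · ·│3
2│♙ · ♙ ♙ ♙ · ♙ ♙│2
1│♖ ♘ ♗ ♕ ♔ ♗ ♘ ♖│1
  ─────────────────
  a b c d e f g h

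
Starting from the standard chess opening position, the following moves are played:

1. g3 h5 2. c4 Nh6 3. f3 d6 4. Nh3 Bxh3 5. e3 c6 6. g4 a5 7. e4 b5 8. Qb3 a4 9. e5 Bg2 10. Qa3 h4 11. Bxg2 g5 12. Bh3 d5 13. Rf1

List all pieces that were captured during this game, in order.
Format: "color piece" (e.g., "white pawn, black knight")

Tracking captures:
  Bxh3: captured white knight
  Bxg2: captured black bishop

white knight, black bishop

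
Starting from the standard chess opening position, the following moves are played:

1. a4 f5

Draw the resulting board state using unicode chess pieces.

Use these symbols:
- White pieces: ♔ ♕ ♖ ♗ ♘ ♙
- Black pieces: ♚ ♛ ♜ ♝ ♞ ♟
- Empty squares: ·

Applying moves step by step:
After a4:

♜ ♞ ♝ ♛ ♚ ♝ ♞ ♜
♟ ♟ ♟ ♟ ♟ ♟ ♟ ♟
· · · · · · · ·
· · · · · · · ·
♙ · · · · · · ·
· · · · · · · ·
· ♙ ♙ ♙ ♙ ♙ ♙ ♙
♖ ♘ ♗ ♕ ♔ ♗ ♘ ♖


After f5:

♜ ♞ ♝ ♛ ♚ ♝ ♞ ♜
♟ ♟ ♟ ♟ ♟ · ♟ ♟
· · · · · · · ·
· · · · · ♟ · ·
♙ · · · · · · ·
· · · · · · · ·
· ♙ ♙ ♙ ♙ ♙ ♙ ♙
♖ ♘ ♗ ♕ ♔ ♗ ♘ ♖



  a b c d e f g h
  ─────────────────
8│♜ ♞ ♝ ♛ ♚ ♝ ♞ ♜│8
7│♟ ♟ ♟ ♟ ♟ · ♟ ♟│7
6│· · · · · · · ·│6
5│· · · · · ♟ · ·│5
4│♙ · · · · · · ·│4
3│· · · · · · · ·│3
2│· ♙ ♙ ♙ ♙ ♙ ♙ ♙│2
1│♖ ♘ ♗ ♕ ♔ ♗ ♘ ♖│1
  ─────────────────
  a b c d e f g h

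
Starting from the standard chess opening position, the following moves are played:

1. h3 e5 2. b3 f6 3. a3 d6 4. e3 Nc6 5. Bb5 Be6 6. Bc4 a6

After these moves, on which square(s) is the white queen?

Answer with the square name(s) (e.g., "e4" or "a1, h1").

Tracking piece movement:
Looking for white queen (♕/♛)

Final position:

  a b c d e f g h
  ─────────────────
8│♜ · · ♛ ♚ ♝ ♞ ♜│8
7│· ♟ ♟ · · · ♟ ♟│7
6│♟ · ♞ ♟ ♝ ♟ · ·│6
5│· · · · ♟ · · ·│5
4│· · ♗ · · · · ·│4
3│♙ ♙ · · ♙ · · ♙│3
2│· · ♙ ♙ · ♙ ♙ ·│2
1│♖ ♘ ♗ ♕ ♔ · ♘ ♖│1
  ─────────────────
  a b c d e f g h


d1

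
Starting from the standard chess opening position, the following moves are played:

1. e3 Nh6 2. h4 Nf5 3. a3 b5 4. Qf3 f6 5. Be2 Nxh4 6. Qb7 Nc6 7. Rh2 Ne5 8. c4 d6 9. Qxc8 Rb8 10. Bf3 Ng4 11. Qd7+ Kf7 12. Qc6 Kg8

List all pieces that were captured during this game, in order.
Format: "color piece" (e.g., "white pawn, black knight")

Tracking captures:
  Nxh4: captured white pawn
  Qxc8: captured black bishop

white pawn, black bishop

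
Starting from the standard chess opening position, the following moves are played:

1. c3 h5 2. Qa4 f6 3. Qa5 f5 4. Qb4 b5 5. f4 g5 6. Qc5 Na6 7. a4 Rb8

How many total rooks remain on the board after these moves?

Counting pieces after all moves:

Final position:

  a b c d e f g h
  ─────────────────
8│· ♜ ♝ ♛ ♚ ♝ ♞ ♜│8
7│♟ · ♟ ♟ ♟ · · ·│7
6│♞ · · · · · · ·│6
5│· ♟ ♕ · · ♟ ♟ ♟│5
4│♙ · · · · ♙ · ·│4
3│· · ♙ · · · · ·│3
2│· ♙ · ♙ ♙ · ♙ ♙│2
1│♖ ♘ ♗ · ♔ ♗ ♘ ♖│1
  ─────────────────
  a b c d e f g h


4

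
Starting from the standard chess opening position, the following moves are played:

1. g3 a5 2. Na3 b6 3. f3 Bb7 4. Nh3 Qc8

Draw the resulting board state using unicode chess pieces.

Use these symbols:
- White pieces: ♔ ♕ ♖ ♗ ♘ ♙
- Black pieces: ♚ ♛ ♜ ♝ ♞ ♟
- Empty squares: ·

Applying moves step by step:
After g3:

♜ ♞ ♝ ♛ ♚ ♝ ♞ ♜
♟ ♟ ♟ ♟ ♟ ♟ ♟ ♟
· · · · · · · ·
· · · · · · · ·
· · · · · · · ·
· · · · · · ♙ ·
♙ ♙ ♙ ♙ ♙ ♙ · ♙
♖ ♘ ♗ ♕ ♔ ♗ ♘ ♖


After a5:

♜ ♞ ♝ ♛ ♚ ♝ ♞ ♜
· ♟ ♟ ♟ ♟ ♟ ♟ ♟
· · · · · · · ·
♟ · · · · · · ·
· · · · · · · ·
· · · · · · ♙ ·
♙ ♙ ♙ ♙ ♙ ♙ · ♙
♖ ♘ ♗ ♕ ♔ ♗ ♘ ♖


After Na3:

♜ ♞ ♝ ♛ ♚ ♝ ♞ ♜
· ♟ ♟ ♟ ♟ ♟ ♟ ♟
· · · · · · · ·
♟ · · · · · · ·
· · · · · · · ·
♘ · · · · · ♙ ·
♙ ♙ ♙ ♙ ♙ ♙ · ♙
♖ · ♗ ♕ ♔ ♗ ♘ ♖


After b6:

♜ ♞ ♝ ♛ ♚ ♝ ♞ ♜
· · ♟ ♟ ♟ ♟ ♟ ♟
· ♟ · · · · · ·
♟ · · · · · · ·
· · · · · · · ·
♘ · · · · · ♙ ·
♙ ♙ ♙ ♙ ♙ ♙ · ♙
♖ · ♗ ♕ ♔ ♗ ♘ ♖


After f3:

♜ ♞ ♝ ♛ ♚ ♝ ♞ ♜
· · ♟ ♟ ♟ ♟ ♟ ♟
· ♟ · · · · · ·
♟ · · · · · · ·
· · · · · · · ·
♘ · · · · ♙ ♙ ·
♙ ♙ ♙ ♙ ♙ · · ♙
♖ · ♗ ♕ ♔ ♗ ♘ ♖


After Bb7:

♜ ♞ · ♛ ♚ ♝ ♞ ♜
· ♝ ♟ ♟ ♟ ♟ ♟ ♟
· ♟ · · · · · ·
♟ · · · · · · ·
· · · · · · · ·
♘ · · · · ♙ ♙ ·
♙ ♙ ♙ ♙ ♙ · · ♙
♖ · ♗ ♕ ♔ ♗ ♘ ♖


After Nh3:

♜ ♞ · ♛ ♚ ♝ ♞ ♜
· ♝ ♟ ♟ ♟ ♟ ♟ ♟
· ♟ · · · · · ·
♟ · · · · · · ·
· · · · · · · ·
♘ · · · · ♙ ♙ ♘
♙ ♙ ♙ ♙ ♙ · · ♙
♖ · ♗ ♕ ♔ ♗ · ♖


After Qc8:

♜ ♞ ♛ · ♚ ♝ ♞ ♜
· ♝ ♟ ♟ ♟ ♟ ♟ ♟
· ♟ · · · · · ·
♟ · · · · · · ·
· · · · · · · ·
♘ · · · · ♙ ♙ ♘
♙ ♙ ♙ ♙ ♙ · · ♙
♖ · ♗ ♕ ♔ ♗ · ♖



  a b c d e f g h
  ─────────────────
8│♜ ♞ ♛ · ♚ ♝ ♞ ♜│8
7│· ♝ ♟ ♟ ♟ ♟ ♟ ♟│7
6│· ♟ · · · · · ·│6
5│♟ · · · · · · ·│5
4│· · · · · · · ·│4
3│♘ · · · · ♙ ♙ ♘│3
2│♙ ♙ ♙ ♙ ♙ · · ♙│2
1│♖ · ♗ ♕ ♔ ♗ · ♖│1
  ─────────────────
  a b c d e f g h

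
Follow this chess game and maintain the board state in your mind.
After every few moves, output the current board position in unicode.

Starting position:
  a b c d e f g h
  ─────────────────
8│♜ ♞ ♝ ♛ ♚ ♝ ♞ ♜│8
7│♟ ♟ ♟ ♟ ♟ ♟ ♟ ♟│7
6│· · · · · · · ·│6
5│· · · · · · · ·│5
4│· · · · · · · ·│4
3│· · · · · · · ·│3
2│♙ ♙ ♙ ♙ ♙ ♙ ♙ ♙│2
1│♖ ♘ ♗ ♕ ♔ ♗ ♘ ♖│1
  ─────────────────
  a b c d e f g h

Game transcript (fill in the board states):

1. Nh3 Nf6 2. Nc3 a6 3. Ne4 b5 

  a b c d e f g h
  ─────────────────
8│♜ ♞ ♝ ♛ ♚ ♝ · ♜│8
7│· · ♟ ♟ ♟ ♟ ♟ ♟│7
6│♟ · · · · ♞ · ·│6
5│· ♟ · · · · · ·│5
4│· · · · ♘ · · ·│4
3│· · · · · · · ♘│3
2│♙ ♙ ♙ ♙ ♙ ♙ ♙ ♙│2
1│♖ · ♗ ♕ ♔ ♗ · ♖│1
  ─────────────────
  a b c d e f g h

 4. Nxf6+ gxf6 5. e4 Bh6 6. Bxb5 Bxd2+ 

  a b c d e f g h
  ─────────────────
8│♜ ♞ ♝ ♛ ♚ · · ♜│8
7│· · ♟ ♟ ♟ ♟ · ♟│7
6│♟ · · · · ♟ · ·│6
5│· ♗ · · · · · ·│5
4│· · · · ♙ · · ·│4
3│· · · · · · · ♘│3
2│♙ ♙ ♙ ♝ · ♙ ♙ ♙│2
1│♖ · ♗ ♕ ♔ · · ♖│1
  ─────────────────
  a b c d e f g h

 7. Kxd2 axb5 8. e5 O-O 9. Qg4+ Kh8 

  a b c d e f g h
  ─────────────────
8│♜ ♞ ♝ ♛ · ♜ · ♚│8
7│· · ♟ ♟ ♟ ♟ · ♟│7
6│· · · · · ♟ · ·│6
5│· ♟ · · ♙ · · ·│5
4│· · · · · · ♕ ·│4
3│· · · · · · · ♘│3
2│♙ ♙ ♙ ♔ · ♙ ♙ ♙│2
1│♖ · ♗ · · · · ♖│1
  ─────────────────
  a b c d e f g h

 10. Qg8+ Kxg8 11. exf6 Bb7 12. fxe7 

  a b c d e f g h
  ─────────────────
8│♜ ♞ · ♛ · ♜ ♚ ·│8
7│· ♝ ♟ ♟ ♙ ♟ · ♟│7
6│· · · · · · · ·│6
5│· ♟ · · · · · ·│5
4│· · · · · · · ·│4
3│· · · · · · · ♘│3
2│♙ ♙ ♙ ♔ · ♙ ♙ ♙│2
1│♖ · ♗ · · · · ♖│1
  ─────────────────
  a b c d e f g h
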